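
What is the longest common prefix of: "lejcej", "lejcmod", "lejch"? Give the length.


Words: lejcej, lejcmod, lejch
  Position 0: all 'l' => match
  Position 1: all 'e' => match
  Position 2: all 'j' => match
  Position 3: all 'c' => match
  Position 4: ('e', 'm', 'h') => mismatch, stop
LCP = "lejc" (length 4)

4


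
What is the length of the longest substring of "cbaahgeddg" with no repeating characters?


Input: "cbaahgeddg"
Sliding window (track last position of each char):
  Position 0 ('c'): window [0,0] length 1 -- new best
  Position 1 ('b'): window [0,1] length 2 -- new best
  Position 2 ('a'): window [0,2] length 3 -- new best
  Position 3 ('a'): repeat (last at 2), move window start to 3
  Position 3 ('a'): window [3,3] length 1
  Position 4 ('h'): window [3,4] length 2
  Position 5 ('g'): window [3,5] length 3
  Position 6 ('e'): window [3,6] length 4 -- new best
  Position 7 ('d'): window [3,7] length 5 -- new best
  Position 8 ('d'): repeat (last at 7), move window start to 8
  Position 8 ('d'): window [8,8] length 1
  Position 9 ('g'): window [8,9] length 2
Longest substring with no repeats: "ahged" with length 5

5


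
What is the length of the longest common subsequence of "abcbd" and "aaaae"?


LCS of "abcbd" and "aaaae"
DP table:
           a    a    a    a    e
      0    0    0    0    0    0
  a   0    1    1    1    1    1
  b   0    1    1    1    1    1
  c   0    1    1    1    1    1
  b   0    1    1    1    1    1
  d   0    1    1    1    1    1
LCS length = dp[5][5] = 1

1


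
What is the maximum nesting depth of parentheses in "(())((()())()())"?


Input: "(())((()())()())"
Tracking depth:
  Position 0 '(': depth becomes 1
  Position 1 '(': depth becomes 2
  Position 2 ')': depth becomes 1
  Position 3 ')': depth becomes 0
  Position 4 '(': depth becomes 1
  Position 5 '(': depth becomes 2
  Position 6 '(': depth becomes 3
  Position 7 ')': depth becomes 2
  Position 8 '(': depth becomes 3
  Position 9 ')': depth becomes 2
  Position 10 ')': depth becomes 1
  Position 11 '(': depth becomes 2
  Position 12 ')': depth becomes 1
  Position 13 '(': depth becomes 2
  Position 14 ')': depth becomes 1
  Position 15 ')': depth becomes 0
Maximum depth reached: 3

3


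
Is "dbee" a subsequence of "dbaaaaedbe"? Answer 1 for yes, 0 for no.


Check if "dbee" is a subsequence of "dbaaaaedbe"
Greedy scan:
  Position 0 ('d'): matches sub[0] = 'd'
  Position 1 ('b'): matches sub[1] = 'b'
  Position 2 ('a'): no match needed
  Position 3 ('a'): no match needed
  Position 4 ('a'): no match needed
  Position 5 ('a'): no match needed
  Position 6 ('e'): matches sub[2] = 'e'
  Position 7 ('d'): no match needed
  Position 8 ('b'): no match needed
  Position 9 ('e'): matches sub[3] = 'e'
All 4 characters matched => is a subsequence

1


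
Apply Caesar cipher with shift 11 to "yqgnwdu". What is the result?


Caesar cipher: shift "yqgnwdu" by 11
  'y' (pos 24) + 11 = pos 9 = 'j'
  'q' (pos 16) + 11 = pos 1 = 'b'
  'g' (pos 6) + 11 = pos 17 = 'r'
  'n' (pos 13) + 11 = pos 24 = 'y'
  'w' (pos 22) + 11 = pos 7 = 'h'
  'd' (pos 3) + 11 = pos 14 = 'o'
  'u' (pos 20) + 11 = pos 5 = 'f'
Result: jbryhof

jbryhof


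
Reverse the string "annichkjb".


Input: annichkjb
Reading characters right to left:
  Position 8: 'b'
  Position 7: 'j'
  Position 6: 'k'
  Position 5: 'h'
  Position 4: 'c'
  Position 3: 'i'
  Position 2: 'n'
  Position 1: 'n'
  Position 0: 'a'
Reversed: bjkhcinna

bjkhcinna


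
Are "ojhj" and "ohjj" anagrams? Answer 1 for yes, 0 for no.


Strings: "ojhj", "ohjj"
Sorted first:  hjjo
Sorted second: hjjo
Sorted forms match => anagrams

1


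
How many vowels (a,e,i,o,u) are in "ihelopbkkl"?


Input: ihelopbkkl
Checking each character:
  'i' at position 0: vowel (running total: 1)
  'h' at position 1: consonant
  'e' at position 2: vowel (running total: 2)
  'l' at position 3: consonant
  'o' at position 4: vowel (running total: 3)
  'p' at position 5: consonant
  'b' at position 6: consonant
  'k' at position 7: consonant
  'k' at position 8: consonant
  'l' at position 9: consonant
Total vowels: 3

3


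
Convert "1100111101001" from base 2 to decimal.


Input: "1100111101001" in base 2
Positional expansion:
  Digit '1' (value 1) x 2^12 = 4096
  Digit '1' (value 1) x 2^11 = 2048
  Digit '0' (value 0) x 2^10 = 0
  Digit '0' (value 0) x 2^9 = 0
  Digit '1' (value 1) x 2^8 = 256
  Digit '1' (value 1) x 2^7 = 128
  Digit '1' (value 1) x 2^6 = 64
  Digit '1' (value 1) x 2^5 = 32
  Digit '0' (value 0) x 2^4 = 0
  Digit '1' (value 1) x 2^3 = 8
  Digit '0' (value 0) x 2^2 = 0
  Digit '0' (value 0) x 2^1 = 0
  Digit '1' (value 1) x 2^0 = 1
Sum = 6633

6633


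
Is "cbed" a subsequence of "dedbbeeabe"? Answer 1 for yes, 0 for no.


Check if "cbed" is a subsequence of "dedbbeeabe"
Greedy scan:
  Position 0 ('d'): no match needed
  Position 1 ('e'): no match needed
  Position 2 ('d'): no match needed
  Position 3 ('b'): no match needed
  Position 4 ('b'): no match needed
  Position 5 ('e'): no match needed
  Position 6 ('e'): no match needed
  Position 7 ('a'): no match needed
  Position 8 ('b'): no match needed
  Position 9 ('e'): no match needed
Only matched 0/4 characters => not a subsequence

0


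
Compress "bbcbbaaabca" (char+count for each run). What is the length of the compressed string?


Input: bbcbbaaabca
Runs:
  'b' x 2 => "b2"
  'c' x 1 => "c1"
  'b' x 2 => "b2"
  'a' x 3 => "a3"
  'b' x 1 => "b1"
  'c' x 1 => "c1"
  'a' x 1 => "a1"
Compressed: "b2c1b2a3b1c1a1"
Compressed length: 14

14


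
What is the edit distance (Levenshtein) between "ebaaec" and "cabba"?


Computing edit distance: "ebaaec" -> "cabba"
DP table:
           c    a    b    b    a
      0    1    2    3    4    5
  e   1    1    2    3    4    5
  b   2    2    2    2    3    4
  a   3    3    2    3    3    3
  a   4    4    3    3    4    3
  e   5    5    4    4    4    4
  c   6    5    5    5    5    5
Edit distance = dp[6][5] = 5

5


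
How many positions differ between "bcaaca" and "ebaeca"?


Comparing "bcaaca" and "ebaeca" position by position:
  Position 0: 'b' vs 'e' => DIFFER
  Position 1: 'c' vs 'b' => DIFFER
  Position 2: 'a' vs 'a' => same
  Position 3: 'a' vs 'e' => DIFFER
  Position 4: 'c' vs 'c' => same
  Position 5: 'a' vs 'a' => same
Positions that differ: 3

3


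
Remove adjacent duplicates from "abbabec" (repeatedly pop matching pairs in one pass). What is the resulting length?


Input: abbabec
Stack-based adjacent duplicate removal:
  Read 'a': push. Stack: a
  Read 'b': push. Stack: ab
  Read 'b': matches stack top 'b' => pop. Stack: a
  Read 'a': matches stack top 'a' => pop. Stack: (empty)
  Read 'b': push. Stack: b
  Read 'e': push. Stack: be
  Read 'c': push. Stack: bec
Final stack: "bec" (length 3)

3


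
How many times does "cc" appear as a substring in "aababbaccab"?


Searching for "cc" in "aababbaccab"
Scanning each position:
  Position 0: "aa" => no
  Position 1: "ab" => no
  Position 2: "ba" => no
  Position 3: "ab" => no
  Position 4: "bb" => no
  Position 5: "ba" => no
  Position 6: "ac" => no
  Position 7: "cc" => MATCH
  Position 8: "ca" => no
  Position 9: "ab" => no
Total occurrences: 1

1


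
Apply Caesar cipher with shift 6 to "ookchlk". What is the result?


Caesar cipher: shift "ookchlk" by 6
  'o' (pos 14) + 6 = pos 20 = 'u'
  'o' (pos 14) + 6 = pos 20 = 'u'
  'k' (pos 10) + 6 = pos 16 = 'q'
  'c' (pos 2) + 6 = pos 8 = 'i'
  'h' (pos 7) + 6 = pos 13 = 'n'
  'l' (pos 11) + 6 = pos 17 = 'r'
  'k' (pos 10) + 6 = pos 16 = 'q'
Result: uuqinrq

uuqinrq


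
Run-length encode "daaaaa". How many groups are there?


Input: daaaaa
Scanning for consecutive runs:
  Group 1: 'd' x 1 (positions 0-0)
  Group 2: 'a' x 5 (positions 1-5)
Total groups: 2

2


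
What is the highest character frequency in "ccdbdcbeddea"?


Input: ccdbdcbeddea
Character counts:
  'a': 1
  'b': 2
  'c': 3
  'd': 4
  'e': 2
Maximum frequency: 4

4


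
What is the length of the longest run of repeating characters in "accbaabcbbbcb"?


Input: "accbaabcbbbcb"
Scanning for longest run:
  Position 1 ('c'): new char, reset run to 1
  Position 2 ('c'): continues run of 'c', length=2
  Position 3 ('b'): new char, reset run to 1
  Position 4 ('a'): new char, reset run to 1
  Position 5 ('a'): continues run of 'a', length=2
  Position 6 ('b'): new char, reset run to 1
  Position 7 ('c'): new char, reset run to 1
  Position 8 ('b'): new char, reset run to 1
  Position 9 ('b'): continues run of 'b', length=2
  Position 10 ('b'): continues run of 'b', length=3
  Position 11 ('c'): new char, reset run to 1
  Position 12 ('b'): new char, reset run to 1
Longest run: 'b' with length 3

3


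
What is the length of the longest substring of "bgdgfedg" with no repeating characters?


Input: "bgdgfedg"
Sliding window (track last position of each char):
  Position 0 ('b'): window [0,0] length 1 -- new best
  Position 1 ('g'): window [0,1] length 2 -- new best
  Position 2 ('d'): window [0,2] length 3 -- new best
  Position 3 ('g'): repeat (last at 1), move window start to 2
  Position 3 ('g'): window [2,3] length 2
  Position 4 ('f'): window [2,4] length 3
  Position 5 ('e'): window [2,5] length 4 -- new best
  Position 6 ('d'): repeat (last at 2), move window start to 3
  Position 6 ('d'): window [3,6] length 4
  Position 7 ('g'): repeat (last at 3), move window start to 4
  Position 7 ('g'): window [4,7] length 4
Longest substring with no repeats: "dgfe" with length 4

4


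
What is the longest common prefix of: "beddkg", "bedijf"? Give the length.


Words: beddkg, bedijf
  Position 0: all 'b' => match
  Position 1: all 'e' => match
  Position 2: all 'd' => match
  Position 3: ('d', 'i') => mismatch, stop
LCP = "bed" (length 3)

3


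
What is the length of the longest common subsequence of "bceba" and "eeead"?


LCS of "bceba" and "eeead"
DP table:
           e    e    e    a    d
      0    0    0    0    0    0
  b   0    0    0    0    0    0
  c   0    0    0    0    0    0
  e   0    1    1    1    1    1
  b   0    1    1    1    1    1
  a   0    1    1    1    2    2
LCS length = dp[5][5] = 2

2


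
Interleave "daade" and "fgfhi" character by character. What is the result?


Interleaving "daade" and "fgfhi":
  Position 0: 'd' from first, 'f' from second => "df"
  Position 1: 'a' from first, 'g' from second => "ag"
  Position 2: 'a' from first, 'f' from second => "af"
  Position 3: 'd' from first, 'h' from second => "dh"
  Position 4: 'e' from first, 'i' from second => "ei"
Result: dfagafdhei

dfagafdhei


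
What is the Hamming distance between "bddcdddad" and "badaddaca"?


Comparing "bddcdddad" and "badaddaca" position by position:
  Position 0: 'b' vs 'b' => same
  Position 1: 'd' vs 'a' => differ
  Position 2: 'd' vs 'd' => same
  Position 3: 'c' vs 'a' => differ
  Position 4: 'd' vs 'd' => same
  Position 5: 'd' vs 'd' => same
  Position 6: 'd' vs 'a' => differ
  Position 7: 'a' vs 'c' => differ
  Position 8: 'd' vs 'a' => differ
Total differences (Hamming distance): 5

5


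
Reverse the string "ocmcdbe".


Input: ocmcdbe
Reading characters right to left:
  Position 6: 'e'
  Position 5: 'b'
  Position 4: 'd'
  Position 3: 'c'
  Position 2: 'm'
  Position 1: 'c'
  Position 0: 'o'
Reversed: ebdcmco

ebdcmco


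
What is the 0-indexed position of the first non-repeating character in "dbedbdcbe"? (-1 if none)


Input: dbedbdcbe
Character frequencies:
  'b': 3
  'c': 1
  'd': 3
  'e': 2
Scanning left to right for freq == 1:
  Position 0 ('d'): freq=3, skip
  Position 1 ('b'): freq=3, skip
  Position 2 ('e'): freq=2, skip
  Position 3 ('d'): freq=3, skip
  Position 4 ('b'): freq=3, skip
  Position 5 ('d'): freq=3, skip
  Position 6 ('c'): unique! => answer = 6

6


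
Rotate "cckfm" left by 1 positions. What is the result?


Input: "cckfm", rotate left by 1
First 1 characters: "c"
Remaining characters: "ckfm"
Concatenate remaining + first: "ckfm" + "c" = "ckfmc"

ckfmc


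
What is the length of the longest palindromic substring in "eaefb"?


Input: "eaefb"
Checking substrings for palindromes:
  [0:3] "eae" (len 3) => palindrome
Longest palindromic substring: "eae" with length 3

3


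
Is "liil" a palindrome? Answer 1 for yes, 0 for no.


Input: liil
Reversed: liil
  Compare pos 0 ('l') with pos 3 ('l'): match
  Compare pos 1 ('i') with pos 2 ('i'): match
Result: palindrome

1


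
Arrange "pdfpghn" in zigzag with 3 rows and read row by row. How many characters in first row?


Zigzag "pdfpghn" into 3 rows:
Placing characters:
  'p' => row 0
  'd' => row 1
  'f' => row 2
  'p' => row 1
  'g' => row 0
  'h' => row 1
  'n' => row 2
Rows:
  Row 0: "pg"
  Row 1: "dph"
  Row 2: "fn"
First row length: 2

2


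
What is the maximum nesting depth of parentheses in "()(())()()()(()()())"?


Input: "()(())()()()(()()())"
Tracking depth:
  Position 0 '(': depth becomes 1
  Position 1 ')': depth becomes 0
  Position 2 '(': depth becomes 1
  Position 3 '(': depth becomes 2
  Position 4 ')': depth becomes 1
  Position 5 ')': depth becomes 0
  Position 6 '(': depth becomes 1
  Position 7 ')': depth becomes 0
  Position 8 '(': depth becomes 1
  Position 9 ')': depth becomes 0
  Position 10 '(': depth becomes 1
  Position 11 ')': depth becomes 0
  Position 12 '(': depth becomes 1
  Position 13 '(': depth becomes 2
  Position 14 ')': depth becomes 1
  Position 15 '(': depth becomes 2
  Position 16 ')': depth becomes 1
  Position 17 '(': depth becomes 2
  Position 18 ')': depth becomes 1
  Position 19 ')': depth becomes 0
Maximum depth reached: 2

2


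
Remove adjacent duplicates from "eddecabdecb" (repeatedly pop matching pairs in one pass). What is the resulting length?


Input: eddecabdecb
Stack-based adjacent duplicate removal:
  Read 'e': push. Stack: e
  Read 'd': push. Stack: ed
  Read 'd': matches stack top 'd' => pop. Stack: e
  Read 'e': matches stack top 'e' => pop. Stack: (empty)
  Read 'c': push. Stack: c
  Read 'a': push. Stack: ca
  Read 'b': push. Stack: cab
  Read 'd': push. Stack: cabd
  Read 'e': push. Stack: cabde
  Read 'c': push. Stack: cabdec
  Read 'b': push. Stack: cabdecb
Final stack: "cabdecb" (length 7)

7


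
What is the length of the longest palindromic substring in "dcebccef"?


Input: "dcebccef"
Checking substrings for palindromes:
  [4:6] "cc" (len 2) => palindrome
Longest palindromic substring: "cc" with length 2

2


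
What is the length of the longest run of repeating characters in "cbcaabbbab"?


Input: "cbcaabbbab"
Scanning for longest run:
  Position 1 ('b'): new char, reset run to 1
  Position 2 ('c'): new char, reset run to 1
  Position 3 ('a'): new char, reset run to 1
  Position 4 ('a'): continues run of 'a', length=2
  Position 5 ('b'): new char, reset run to 1
  Position 6 ('b'): continues run of 'b', length=2
  Position 7 ('b'): continues run of 'b', length=3
  Position 8 ('a'): new char, reset run to 1
  Position 9 ('b'): new char, reset run to 1
Longest run: 'b' with length 3

3


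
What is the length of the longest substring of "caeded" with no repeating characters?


Input: "caeded"
Sliding window (track last position of each char):
  Position 0 ('c'): window [0,0] length 1 -- new best
  Position 1 ('a'): window [0,1] length 2 -- new best
  Position 2 ('e'): window [0,2] length 3 -- new best
  Position 3 ('d'): window [0,3] length 4 -- new best
  Position 4 ('e'): repeat (last at 2), move window start to 3
  Position 4 ('e'): window [3,4] length 2
  Position 5 ('d'): repeat (last at 3), move window start to 4
  Position 5 ('d'): window [4,5] length 2
Longest substring with no repeats: "caed" with length 4

4


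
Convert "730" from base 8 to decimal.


Input: "730" in base 8
Positional expansion:
  Digit '7' (value 7) x 8^2 = 448
  Digit '3' (value 3) x 8^1 = 24
  Digit '0' (value 0) x 8^0 = 0
Sum = 472

472


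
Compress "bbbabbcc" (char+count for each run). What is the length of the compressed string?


Input: bbbabbcc
Runs:
  'b' x 3 => "b3"
  'a' x 1 => "a1"
  'b' x 2 => "b2"
  'c' x 2 => "c2"
Compressed: "b3a1b2c2"
Compressed length: 8

8


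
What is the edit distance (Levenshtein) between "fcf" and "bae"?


Computing edit distance: "fcf" -> "bae"
DP table:
           b    a    e
      0    1    2    3
  f   1    1    2    3
  c   2    2    2    3
  f   3    3    3    3
Edit distance = dp[3][3] = 3

3


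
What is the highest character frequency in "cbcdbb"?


Input: cbcdbb
Character counts:
  'b': 3
  'c': 2
  'd': 1
Maximum frequency: 3

3


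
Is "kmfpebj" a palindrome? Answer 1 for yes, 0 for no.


Input: kmfpebj
Reversed: jbepfmk
  Compare pos 0 ('k') with pos 6 ('j'): MISMATCH
  Compare pos 1 ('m') with pos 5 ('b'): MISMATCH
  Compare pos 2 ('f') with pos 4 ('e'): MISMATCH
Result: not a palindrome

0


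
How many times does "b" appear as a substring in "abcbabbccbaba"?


Searching for "b" in "abcbabbccbaba"
Scanning each position:
  Position 0: "a" => no
  Position 1: "b" => MATCH
  Position 2: "c" => no
  Position 3: "b" => MATCH
  Position 4: "a" => no
  Position 5: "b" => MATCH
  Position 6: "b" => MATCH
  Position 7: "c" => no
  Position 8: "c" => no
  Position 9: "b" => MATCH
  Position 10: "a" => no
  Position 11: "b" => MATCH
  Position 12: "a" => no
Total occurrences: 6

6


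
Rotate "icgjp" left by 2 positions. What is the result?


Input: "icgjp", rotate left by 2
First 2 characters: "ic"
Remaining characters: "gjp"
Concatenate remaining + first: "gjp" + "ic" = "gjpic"

gjpic


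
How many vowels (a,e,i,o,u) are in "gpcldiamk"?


Input: gpcldiamk
Checking each character:
  'g' at position 0: consonant
  'p' at position 1: consonant
  'c' at position 2: consonant
  'l' at position 3: consonant
  'd' at position 4: consonant
  'i' at position 5: vowel (running total: 1)
  'a' at position 6: vowel (running total: 2)
  'm' at position 7: consonant
  'k' at position 8: consonant
Total vowels: 2

2


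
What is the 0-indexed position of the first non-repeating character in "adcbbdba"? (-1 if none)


Input: adcbbdba
Character frequencies:
  'a': 2
  'b': 3
  'c': 1
  'd': 2
Scanning left to right for freq == 1:
  Position 0 ('a'): freq=2, skip
  Position 1 ('d'): freq=2, skip
  Position 2 ('c'): unique! => answer = 2

2


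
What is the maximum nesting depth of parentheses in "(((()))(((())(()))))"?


Input: "(((()))(((())(()))))"
Tracking depth:
  Position 0 '(': depth becomes 1
  Position 1 '(': depth becomes 2
  Position 2 '(': depth becomes 3
  Position 3 '(': depth becomes 4
  Position 4 ')': depth becomes 3
  Position 5 ')': depth becomes 2
  Position 6 ')': depth becomes 1
  Position 7 '(': depth becomes 2
  Position 8 '(': depth becomes 3
  Position 9 '(': depth becomes 4
  Position 10 '(': depth becomes 5
  Position 11 ')': depth becomes 4
  Position 12 ')': depth becomes 3
  Position 13 '(': depth becomes 4
  Position 14 '(': depth becomes 5
  Position 15 ')': depth becomes 4
  Position 16 ')': depth becomes 3
  Position 17 ')': depth becomes 2
  Position 18 ')': depth becomes 1
  Position 19 ')': depth becomes 0
Maximum depth reached: 5

5


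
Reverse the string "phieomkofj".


Input: phieomkofj
Reading characters right to left:
  Position 9: 'j'
  Position 8: 'f'
  Position 7: 'o'
  Position 6: 'k'
  Position 5: 'm'
  Position 4: 'o'
  Position 3: 'e'
  Position 2: 'i'
  Position 1: 'h'
  Position 0: 'p'
Reversed: jfokmoeihp

jfokmoeihp


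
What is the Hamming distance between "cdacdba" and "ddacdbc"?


Comparing "cdacdba" and "ddacdbc" position by position:
  Position 0: 'c' vs 'd' => differ
  Position 1: 'd' vs 'd' => same
  Position 2: 'a' vs 'a' => same
  Position 3: 'c' vs 'c' => same
  Position 4: 'd' vs 'd' => same
  Position 5: 'b' vs 'b' => same
  Position 6: 'a' vs 'c' => differ
Total differences (Hamming distance): 2

2


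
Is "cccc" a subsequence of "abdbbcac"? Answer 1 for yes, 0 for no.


Check if "cccc" is a subsequence of "abdbbcac"
Greedy scan:
  Position 0 ('a'): no match needed
  Position 1 ('b'): no match needed
  Position 2 ('d'): no match needed
  Position 3 ('b'): no match needed
  Position 4 ('b'): no match needed
  Position 5 ('c'): matches sub[0] = 'c'
  Position 6 ('a'): no match needed
  Position 7 ('c'): matches sub[1] = 'c'
Only matched 2/4 characters => not a subsequence

0


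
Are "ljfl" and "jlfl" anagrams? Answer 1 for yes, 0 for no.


Strings: "ljfl", "jlfl"
Sorted first:  fjll
Sorted second: fjll
Sorted forms match => anagrams

1


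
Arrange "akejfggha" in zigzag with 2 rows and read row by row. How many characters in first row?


Zigzag "akejfggha" into 2 rows:
Placing characters:
  'a' => row 0
  'k' => row 1
  'e' => row 0
  'j' => row 1
  'f' => row 0
  'g' => row 1
  'g' => row 0
  'h' => row 1
  'a' => row 0
Rows:
  Row 0: "aefga"
  Row 1: "kjgh"
First row length: 5

5


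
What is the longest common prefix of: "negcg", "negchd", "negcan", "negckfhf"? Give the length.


Words: negcg, negchd, negcan, negckfhf
  Position 0: all 'n' => match
  Position 1: all 'e' => match
  Position 2: all 'g' => match
  Position 3: all 'c' => match
  Position 4: ('g', 'h', 'a', 'k') => mismatch, stop
LCP = "negc" (length 4)

4


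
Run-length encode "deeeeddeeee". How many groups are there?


Input: deeeeddeeee
Scanning for consecutive runs:
  Group 1: 'd' x 1 (positions 0-0)
  Group 2: 'e' x 4 (positions 1-4)
  Group 3: 'd' x 2 (positions 5-6)
  Group 4: 'e' x 4 (positions 7-10)
Total groups: 4

4


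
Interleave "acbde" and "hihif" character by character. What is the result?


Interleaving "acbde" and "hihif":
  Position 0: 'a' from first, 'h' from second => "ah"
  Position 1: 'c' from first, 'i' from second => "ci"
  Position 2: 'b' from first, 'h' from second => "bh"
  Position 3: 'd' from first, 'i' from second => "di"
  Position 4: 'e' from first, 'f' from second => "ef"
Result: ahcibhdief

ahcibhdief


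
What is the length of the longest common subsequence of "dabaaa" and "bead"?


LCS of "dabaaa" and "bead"
DP table:
           b    e    a    d
      0    0    0    0    0
  d   0    0    0    0    1
  a   0    0    0    1    1
  b   0    1    1    1    1
  a   0    1    1    2    2
  a   0    1    1    2    2
  a   0    1    1    2    2
LCS length = dp[6][4] = 2

2


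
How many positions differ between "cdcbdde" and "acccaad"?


Comparing "cdcbdde" and "acccaad" position by position:
  Position 0: 'c' vs 'a' => DIFFER
  Position 1: 'd' vs 'c' => DIFFER
  Position 2: 'c' vs 'c' => same
  Position 3: 'b' vs 'c' => DIFFER
  Position 4: 'd' vs 'a' => DIFFER
  Position 5: 'd' vs 'a' => DIFFER
  Position 6: 'e' vs 'd' => DIFFER
Positions that differ: 6

6


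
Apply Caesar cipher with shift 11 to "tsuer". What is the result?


Caesar cipher: shift "tsuer" by 11
  't' (pos 19) + 11 = pos 4 = 'e'
  's' (pos 18) + 11 = pos 3 = 'd'
  'u' (pos 20) + 11 = pos 5 = 'f'
  'e' (pos 4) + 11 = pos 15 = 'p'
  'r' (pos 17) + 11 = pos 2 = 'c'
Result: edfpc

edfpc


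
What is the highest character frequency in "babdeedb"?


Input: babdeedb
Character counts:
  'a': 1
  'b': 3
  'd': 2
  'e': 2
Maximum frequency: 3

3


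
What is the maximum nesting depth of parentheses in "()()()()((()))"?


Input: "()()()()((()))"
Tracking depth:
  Position 0 '(': depth becomes 1
  Position 1 ')': depth becomes 0
  Position 2 '(': depth becomes 1
  Position 3 ')': depth becomes 0
  Position 4 '(': depth becomes 1
  Position 5 ')': depth becomes 0
  Position 6 '(': depth becomes 1
  Position 7 ')': depth becomes 0
  Position 8 '(': depth becomes 1
  Position 9 '(': depth becomes 2
  Position 10 '(': depth becomes 3
  Position 11 ')': depth becomes 2
  Position 12 ')': depth becomes 1
  Position 13 ')': depth becomes 0
Maximum depth reached: 3

3


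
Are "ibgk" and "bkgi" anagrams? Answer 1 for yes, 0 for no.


Strings: "ibgk", "bkgi"
Sorted first:  bgik
Sorted second: bgik
Sorted forms match => anagrams

1


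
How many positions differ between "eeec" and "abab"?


Comparing "eeec" and "abab" position by position:
  Position 0: 'e' vs 'a' => DIFFER
  Position 1: 'e' vs 'b' => DIFFER
  Position 2: 'e' vs 'a' => DIFFER
  Position 3: 'c' vs 'b' => DIFFER
Positions that differ: 4

4


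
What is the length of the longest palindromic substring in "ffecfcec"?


Input: "ffecfcec"
Checking substrings for palindromes:
  [2:7] "ecfce" (len 5) => palindrome
  [3:6] "cfc" (len 3) => palindrome
  [5:8] "cec" (len 3) => palindrome
  [0:2] "ff" (len 2) => palindrome
Longest palindromic substring: "ecfce" with length 5

5


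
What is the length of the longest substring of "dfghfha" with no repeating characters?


Input: "dfghfha"
Sliding window (track last position of each char):
  Position 0 ('d'): window [0,0] length 1 -- new best
  Position 1 ('f'): window [0,1] length 2 -- new best
  Position 2 ('g'): window [0,2] length 3 -- new best
  Position 3 ('h'): window [0,3] length 4 -- new best
  Position 4 ('f'): repeat (last at 1), move window start to 2
  Position 4 ('f'): window [2,4] length 3
  Position 5 ('h'): repeat (last at 3), move window start to 4
  Position 5 ('h'): window [4,5] length 2
  Position 6 ('a'): window [4,6] length 3
Longest substring with no repeats: "dfgh" with length 4

4


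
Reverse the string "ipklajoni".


Input: ipklajoni
Reading characters right to left:
  Position 8: 'i'
  Position 7: 'n'
  Position 6: 'o'
  Position 5: 'j'
  Position 4: 'a'
  Position 3: 'l'
  Position 2: 'k'
  Position 1: 'p'
  Position 0: 'i'
Reversed: inojalkpi

inojalkpi


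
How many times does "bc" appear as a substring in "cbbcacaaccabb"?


Searching for "bc" in "cbbcacaaccabb"
Scanning each position:
  Position 0: "cb" => no
  Position 1: "bb" => no
  Position 2: "bc" => MATCH
  Position 3: "ca" => no
  Position 4: "ac" => no
  Position 5: "ca" => no
  Position 6: "aa" => no
  Position 7: "ac" => no
  Position 8: "cc" => no
  Position 9: "ca" => no
  Position 10: "ab" => no
  Position 11: "bb" => no
Total occurrences: 1

1


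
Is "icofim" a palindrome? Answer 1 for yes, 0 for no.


Input: icofim
Reversed: mifoci
  Compare pos 0 ('i') with pos 5 ('m'): MISMATCH
  Compare pos 1 ('c') with pos 4 ('i'): MISMATCH
  Compare pos 2 ('o') with pos 3 ('f'): MISMATCH
Result: not a palindrome

0


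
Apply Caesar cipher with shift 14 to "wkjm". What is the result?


Caesar cipher: shift "wkjm" by 14
  'w' (pos 22) + 14 = pos 10 = 'k'
  'k' (pos 10) + 14 = pos 24 = 'y'
  'j' (pos 9) + 14 = pos 23 = 'x'
  'm' (pos 12) + 14 = pos 0 = 'a'
Result: kyxa

kyxa


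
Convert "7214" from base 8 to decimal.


Input: "7214" in base 8
Positional expansion:
  Digit '7' (value 7) x 8^3 = 3584
  Digit '2' (value 2) x 8^2 = 128
  Digit '1' (value 1) x 8^1 = 8
  Digit '4' (value 4) x 8^0 = 4
Sum = 3724

3724


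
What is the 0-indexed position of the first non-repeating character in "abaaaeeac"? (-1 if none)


Input: abaaaeeac
Character frequencies:
  'a': 5
  'b': 1
  'c': 1
  'e': 2
Scanning left to right for freq == 1:
  Position 0 ('a'): freq=5, skip
  Position 1 ('b'): unique! => answer = 1

1


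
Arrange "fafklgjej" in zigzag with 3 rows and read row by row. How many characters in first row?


Zigzag "fafklgjej" into 3 rows:
Placing characters:
  'f' => row 0
  'a' => row 1
  'f' => row 2
  'k' => row 1
  'l' => row 0
  'g' => row 1
  'j' => row 2
  'e' => row 1
  'j' => row 0
Rows:
  Row 0: "flj"
  Row 1: "akge"
  Row 2: "fj"
First row length: 3

3


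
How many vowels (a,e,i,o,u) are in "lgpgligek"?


Input: lgpgligek
Checking each character:
  'l' at position 0: consonant
  'g' at position 1: consonant
  'p' at position 2: consonant
  'g' at position 3: consonant
  'l' at position 4: consonant
  'i' at position 5: vowel (running total: 1)
  'g' at position 6: consonant
  'e' at position 7: vowel (running total: 2)
  'k' at position 8: consonant
Total vowels: 2

2


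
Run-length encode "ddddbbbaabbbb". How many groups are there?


Input: ddddbbbaabbbb
Scanning for consecutive runs:
  Group 1: 'd' x 4 (positions 0-3)
  Group 2: 'b' x 3 (positions 4-6)
  Group 3: 'a' x 2 (positions 7-8)
  Group 4: 'b' x 4 (positions 9-12)
Total groups: 4

4


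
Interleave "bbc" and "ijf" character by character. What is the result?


Interleaving "bbc" and "ijf":
  Position 0: 'b' from first, 'i' from second => "bi"
  Position 1: 'b' from first, 'j' from second => "bj"
  Position 2: 'c' from first, 'f' from second => "cf"
Result: bibjcf

bibjcf


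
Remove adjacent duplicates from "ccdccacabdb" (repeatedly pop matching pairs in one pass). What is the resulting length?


Input: ccdccacabdb
Stack-based adjacent duplicate removal:
  Read 'c': push. Stack: c
  Read 'c': matches stack top 'c' => pop. Stack: (empty)
  Read 'd': push. Stack: d
  Read 'c': push. Stack: dc
  Read 'c': matches stack top 'c' => pop. Stack: d
  Read 'a': push. Stack: da
  Read 'c': push. Stack: dac
  Read 'a': push. Stack: daca
  Read 'b': push. Stack: dacab
  Read 'd': push. Stack: dacabd
  Read 'b': push. Stack: dacabdb
Final stack: "dacabdb" (length 7)

7


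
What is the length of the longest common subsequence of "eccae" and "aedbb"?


LCS of "eccae" and "aedbb"
DP table:
           a    e    d    b    b
      0    0    0    0    0    0
  e   0    0    1    1    1    1
  c   0    0    1    1    1    1
  c   0    0    1    1    1    1
  a   0    1    1    1    1    1
  e   0    1    2    2    2    2
LCS length = dp[5][5] = 2

2


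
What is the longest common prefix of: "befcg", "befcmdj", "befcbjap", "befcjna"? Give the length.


Words: befcg, befcmdj, befcbjap, befcjna
  Position 0: all 'b' => match
  Position 1: all 'e' => match
  Position 2: all 'f' => match
  Position 3: all 'c' => match
  Position 4: ('g', 'm', 'b', 'j') => mismatch, stop
LCP = "befc" (length 4)

4


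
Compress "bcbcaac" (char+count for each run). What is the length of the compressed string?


Input: bcbcaac
Runs:
  'b' x 1 => "b1"
  'c' x 1 => "c1"
  'b' x 1 => "b1"
  'c' x 1 => "c1"
  'a' x 2 => "a2"
  'c' x 1 => "c1"
Compressed: "b1c1b1c1a2c1"
Compressed length: 12

12


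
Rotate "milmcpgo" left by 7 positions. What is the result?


Input: "milmcpgo", rotate left by 7
First 7 characters: "milmcpg"
Remaining characters: "o"
Concatenate remaining + first: "o" + "milmcpg" = "omilmcpg"

omilmcpg


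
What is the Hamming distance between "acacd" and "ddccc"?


Comparing "acacd" and "ddccc" position by position:
  Position 0: 'a' vs 'd' => differ
  Position 1: 'c' vs 'd' => differ
  Position 2: 'a' vs 'c' => differ
  Position 3: 'c' vs 'c' => same
  Position 4: 'd' vs 'c' => differ
Total differences (Hamming distance): 4

4


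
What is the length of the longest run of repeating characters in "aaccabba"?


Input: "aaccabba"
Scanning for longest run:
  Position 1 ('a'): continues run of 'a', length=2
  Position 2 ('c'): new char, reset run to 1
  Position 3 ('c'): continues run of 'c', length=2
  Position 4 ('a'): new char, reset run to 1
  Position 5 ('b'): new char, reset run to 1
  Position 6 ('b'): continues run of 'b', length=2
  Position 7 ('a'): new char, reset run to 1
Longest run: 'a' with length 2

2


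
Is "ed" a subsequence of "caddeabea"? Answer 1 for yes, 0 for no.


Check if "ed" is a subsequence of "caddeabea"
Greedy scan:
  Position 0 ('c'): no match needed
  Position 1 ('a'): no match needed
  Position 2 ('d'): no match needed
  Position 3 ('d'): no match needed
  Position 4 ('e'): matches sub[0] = 'e'
  Position 5 ('a'): no match needed
  Position 6 ('b'): no match needed
  Position 7 ('e'): no match needed
  Position 8 ('a'): no match needed
Only matched 1/2 characters => not a subsequence

0


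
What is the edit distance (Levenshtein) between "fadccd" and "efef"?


Computing edit distance: "fadccd" -> "efef"
DP table:
           e    f    e    f
      0    1    2    3    4
  f   1    1    1    2    3
  a   2    2    2    2    3
  d   3    3    3    3    3
  c   4    4    4    4    4
  c   5    5    5    5    5
  d   6    6    6    6    6
Edit distance = dp[6][4] = 6

6


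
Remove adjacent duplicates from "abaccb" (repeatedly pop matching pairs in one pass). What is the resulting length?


Input: abaccb
Stack-based adjacent duplicate removal:
  Read 'a': push. Stack: a
  Read 'b': push. Stack: ab
  Read 'a': push. Stack: aba
  Read 'c': push. Stack: abac
  Read 'c': matches stack top 'c' => pop. Stack: aba
  Read 'b': push. Stack: abab
Final stack: "abab" (length 4)

4


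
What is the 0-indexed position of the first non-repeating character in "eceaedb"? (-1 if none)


Input: eceaedb
Character frequencies:
  'a': 1
  'b': 1
  'c': 1
  'd': 1
  'e': 3
Scanning left to right for freq == 1:
  Position 0 ('e'): freq=3, skip
  Position 1 ('c'): unique! => answer = 1

1


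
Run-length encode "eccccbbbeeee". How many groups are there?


Input: eccccbbbeeee
Scanning for consecutive runs:
  Group 1: 'e' x 1 (positions 0-0)
  Group 2: 'c' x 4 (positions 1-4)
  Group 3: 'b' x 3 (positions 5-7)
  Group 4: 'e' x 4 (positions 8-11)
Total groups: 4

4


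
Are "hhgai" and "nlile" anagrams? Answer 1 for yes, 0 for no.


Strings: "hhgai", "nlile"
Sorted first:  aghhi
Sorted second: eilln
Differ at position 0: 'a' vs 'e' => not anagrams

0


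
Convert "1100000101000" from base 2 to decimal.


Input: "1100000101000" in base 2
Positional expansion:
  Digit '1' (value 1) x 2^12 = 4096
  Digit '1' (value 1) x 2^11 = 2048
  Digit '0' (value 0) x 2^10 = 0
  Digit '0' (value 0) x 2^9 = 0
  Digit '0' (value 0) x 2^8 = 0
  Digit '0' (value 0) x 2^7 = 0
  Digit '0' (value 0) x 2^6 = 0
  Digit '1' (value 1) x 2^5 = 32
  Digit '0' (value 0) x 2^4 = 0
  Digit '1' (value 1) x 2^3 = 8
  Digit '0' (value 0) x 2^2 = 0
  Digit '0' (value 0) x 2^1 = 0
  Digit '0' (value 0) x 2^0 = 0
Sum = 6184

6184


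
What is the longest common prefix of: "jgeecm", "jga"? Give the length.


Words: jgeecm, jga
  Position 0: all 'j' => match
  Position 1: all 'g' => match
  Position 2: ('e', 'a') => mismatch, stop
LCP = "jg" (length 2)

2


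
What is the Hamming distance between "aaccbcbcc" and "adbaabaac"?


Comparing "aaccbcbcc" and "adbaabaac" position by position:
  Position 0: 'a' vs 'a' => same
  Position 1: 'a' vs 'd' => differ
  Position 2: 'c' vs 'b' => differ
  Position 3: 'c' vs 'a' => differ
  Position 4: 'b' vs 'a' => differ
  Position 5: 'c' vs 'b' => differ
  Position 6: 'b' vs 'a' => differ
  Position 7: 'c' vs 'a' => differ
  Position 8: 'c' vs 'c' => same
Total differences (Hamming distance): 7

7


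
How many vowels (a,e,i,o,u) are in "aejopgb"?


Input: aejopgb
Checking each character:
  'a' at position 0: vowel (running total: 1)
  'e' at position 1: vowel (running total: 2)
  'j' at position 2: consonant
  'o' at position 3: vowel (running total: 3)
  'p' at position 4: consonant
  'g' at position 5: consonant
  'b' at position 6: consonant
Total vowels: 3

3


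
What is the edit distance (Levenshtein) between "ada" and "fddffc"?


Computing edit distance: "ada" -> "fddffc"
DP table:
           f    d    d    f    f    c
      0    1    2    3    4    5    6
  a   1    1    2    3    4    5    6
  d   2    2    1    2    3    4    5
  a   3    3    2    2    3    4    5
Edit distance = dp[3][6] = 5

5


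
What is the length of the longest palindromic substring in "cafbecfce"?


Input: "cafbecfce"
Checking substrings for palindromes:
  [4:9] "ecfce" (len 5) => palindrome
  [5:8] "cfc" (len 3) => palindrome
Longest palindromic substring: "ecfce" with length 5

5


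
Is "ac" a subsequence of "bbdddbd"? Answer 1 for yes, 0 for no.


Check if "ac" is a subsequence of "bbdddbd"
Greedy scan:
  Position 0 ('b'): no match needed
  Position 1 ('b'): no match needed
  Position 2 ('d'): no match needed
  Position 3 ('d'): no match needed
  Position 4 ('d'): no match needed
  Position 5 ('b'): no match needed
  Position 6 ('d'): no match needed
Only matched 0/2 characters => not a subsequence

0


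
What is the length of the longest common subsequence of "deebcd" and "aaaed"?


LCS of "deebcd" and "aaaed"
DP table:
           a    a    a    e    d
      0    0    0    0    0    0
  d   0    0    0    0    0    1
  e   0    0    0    0    1    1
  e   0    0    0    0    1    1
  b   0    0    0    0    1    1
  c   0    0    0    0    1    1
  d   0    0    0    0    1    2
LCS length = dp[6][5] = 2

2


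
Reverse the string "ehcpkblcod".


Input: ehcpkblcod
Reading characters right to left:
  Position 9: 'd'
  Position 8: 'o'
  Position 7: 'c'
  Position 6: 'l'
  Position 5: 'b'
  Position 4: 'k'
  Position 3: 'p'
  Position 2: 'c'
  Position 1: 'h'
  Position 0: 'e'
Reversed: doclbkpche

doclbkpche


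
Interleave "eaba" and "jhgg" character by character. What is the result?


Interleaving "eaba" and "jhgg":
  Position 0: 'e' from first, 'j' from second => "ej"
  Position 1: 'a' from first, 'h' from second => "ah"
  Position 2: 'b' from first, 'g' from second => "bg"
  Position 3: 'a' from first, 'g' from second => "ag"
Result: ejahbgag

ejahbgag


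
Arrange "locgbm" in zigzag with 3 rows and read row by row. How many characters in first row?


Zigzag "locgbm" into 3 rows:
Placing characters:
  'l' => row 0
  'o' => row 1
  'c' => row 2
  'g' => row 1
  'b' => row 0
  'm' => row 1
Rows:
  Row 0: "lb"
  Row 1: "ogm"
  Row 2: "c"
First row length: 2

2


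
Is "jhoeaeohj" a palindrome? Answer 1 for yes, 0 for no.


Input: jhoeaeohj
Reversed: jhoeaeohj
  Compare pos 0 ('j') with pos 8 ('j'): match
  Compare pos 1 ('h') with pos 7 ('h'): match
  Compare pos 2 ('o') with pos 6 ('o'): match
  Compare pos 3 ('e') with pos 5 ('e'): match
Result: palindrome

1


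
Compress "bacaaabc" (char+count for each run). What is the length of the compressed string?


Input: bacaaabc
Runs:
  'b' x 1 => "b1"
  'a' x 1 => "a1"
  'c' x 1 => "c1"
  'a' x 3 => "a3"
  'b' x 1 => "b1"
  'c' x 1 => "c1"
Compressed: "b1a1c1a3b1c1"
Compressed length: 12

12


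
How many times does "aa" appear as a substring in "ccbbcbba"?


Searching for "aa" in "ccbbcbba"
Scanning each position:
  Position 0: "cc" => no
  Position 1: "cb" => no
  Position 2: "bb" => no
  Position 3: "bc" => no
  Position 4: "cb" => no
  Position 5: "bb" => no
  Position 6: "ba" => no
Total occurrences: 0

0


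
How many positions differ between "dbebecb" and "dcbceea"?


Comparing "dbebecb" and "dcbceea" position by position:
  Position 0: 'd' vs 'd' => same
  Position 1: 'b' vs 'c' => DIFFER
  Position 2: 'e' vs 'b' => DIFFER
  Position 3: 'b' vs 'c' => DIFFER
  Position 4: 'e' vs 'e' => same
  Position 5: 'c' vs 'e' => DIFFER
  Position 6: 'b' vs 'a' => DIFFER
Positions that differ: 5

5


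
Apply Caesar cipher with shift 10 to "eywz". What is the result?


Caesar cipher: shift "eywz" by 10
  'e' (pos 4) + 10 = pos 14 = 'o'
  'y' (pos 24) + 10 = pos 8 = 'i'
  'w' (pos 22) + 10 = pos 6 = 'g'
  'z' (pos 25) + 10 = pos 9 = 'j'
Result: oigj

oigj


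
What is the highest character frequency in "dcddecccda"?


Input: dcddecccda
Character counts:
  'a': 1
  'c': 4
  'd': 4
  'e': 1
Maximum frequency: 4

4


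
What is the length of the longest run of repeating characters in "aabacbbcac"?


Input: "aabacbbcac"
Scanning for longest run:
  Position 1 ('a'): continues run of 'a', length=2
  Position 2 ('b'): new char, reset run to 1
  Position 3 ('a'): new char, reset run to 1
  Position 4 ('c'): new char, reset run to 1
  Position 5 ('b'): new char, reset run to 1
  Position 6 ('b'): continues run of 'b', length=2
  Position 7 ('c'): new char, reset run to 1
  Position 8 ('a'): new char, reset run to 1
  Position 9 ('c'): new char, reset run to 1
Longest run: 'a' with length 2

2


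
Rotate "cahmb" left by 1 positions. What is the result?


Input: "cahmb", rotate left by 1
First 1 characters: "c"
Remaining characters: "ahmb"
Concatenate remaining + first: "ahmb" + "c" = "ahmbc"

ahmbc


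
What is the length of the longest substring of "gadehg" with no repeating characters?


Input: "gadehg"
Sliding window (track last position of each char):
  Position 0 ('g'): window [0,0] length 1 -- new best
  Position 1 ('a'): window [0,1] length 2 -- new best
  Position 2 ('d'): window [0,2] length 3 -- new best
  Position 3 ('e'): window [0,3] length 4 -- new best
  Position 4 ('h'): window [0,4] length 5 -- new best
  Position 5 ('g'): repeat (last at 0), move window start to 1
  Position 5 ('g'): window [1,5] length 5
Longest substring with no repeats: "gadeh" with length 5

5
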